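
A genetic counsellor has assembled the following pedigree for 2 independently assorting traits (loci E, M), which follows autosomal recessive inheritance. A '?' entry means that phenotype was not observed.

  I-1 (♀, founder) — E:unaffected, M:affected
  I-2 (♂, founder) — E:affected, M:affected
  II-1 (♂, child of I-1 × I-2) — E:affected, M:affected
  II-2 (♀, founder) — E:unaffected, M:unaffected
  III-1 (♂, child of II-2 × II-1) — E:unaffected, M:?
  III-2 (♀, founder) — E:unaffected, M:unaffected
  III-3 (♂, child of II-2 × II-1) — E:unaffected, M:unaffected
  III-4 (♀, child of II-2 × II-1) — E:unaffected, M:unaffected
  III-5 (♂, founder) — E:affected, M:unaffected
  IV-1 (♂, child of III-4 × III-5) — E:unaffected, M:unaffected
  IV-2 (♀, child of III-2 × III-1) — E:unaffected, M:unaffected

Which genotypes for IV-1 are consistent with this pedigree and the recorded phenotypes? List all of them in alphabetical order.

E/I-1 un ·: Ee
E/I-2 aff ·: ee
E/II-1 aff I-1×I-2: ee
E/II-2 un ·: EE|Ee
E/III-1 un II-2×II-1: Ee
E/III-2 un ·: EE|Ee
E/III-3 un II-2×II-1: Ee
E/III-4 un II-2×II-1: Ee
E/III-5 aff ·: ee
E/IV-1 un III-4×III-5: Ee
E/IV-2 un III-2×III-1: EE|Ee
⇒ E over [I-1,I-2,II-1,II-2,III-1,III-2,III-3,III-4,III-5,IV-1,IV-2]: 8 consistent
M/I-1 aff ·: mm
M/I-2 aff ·: mm
M/II-1 aff I-1×I-2: mm
M/II-2 un ·: MM|Mm
M/III-1 ? II-2×II-1: Mm|mm
M/III-2 un ·: MM|Mm
M/III-3 un II-2×II-1: Mm
M/III-4 un II-2×II-1: Mm
M/III-5 un ·: MM|Mm
M/IV-1 un III-4×III-5: MM|Mm
M/IV-2 un III-2×III-1: MM|Mm
⇒ M over [I-1,I-2,II-1,II-2,III-1,III-2,III-3,III-4,III-5,IV-1,IV-2]: 40 consistent

IV-1 ∈ {Ee MM, Ee Mm}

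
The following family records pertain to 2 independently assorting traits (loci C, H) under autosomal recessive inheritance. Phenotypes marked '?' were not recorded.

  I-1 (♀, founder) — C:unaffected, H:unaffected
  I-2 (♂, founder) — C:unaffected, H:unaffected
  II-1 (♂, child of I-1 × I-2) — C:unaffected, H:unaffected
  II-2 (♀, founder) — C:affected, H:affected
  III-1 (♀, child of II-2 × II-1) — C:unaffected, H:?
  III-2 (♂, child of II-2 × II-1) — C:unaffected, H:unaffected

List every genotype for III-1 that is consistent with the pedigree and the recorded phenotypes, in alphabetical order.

C/I-1 un ·: CC|Cc
C/I-2 un ·: CC|Cc
C/II-1 un I-1×I-2: CC|Cc
C/II-2 aff ·: cc
C/III-1 un II-2×II-1: Cc
C/III-2 un II-2×II-1: Cc
⇒ C over [I-1,I-2,II-1,II-2,III-1,III-2]: 7 consistent
H/I-1 un ·: HH|Hh
H/I-2 un ·: HH|Hh
H/II-1 un I-1×I-2: HH|Hh
H/II-2 aff ·: hh
H/III-1 ? II-2×II-1: Hh|hh
H/III-2 un II-2×II-1: Hh
⇒ H over [I-1,I-2,II-1,II-2,III-1,III-2]: 10 consistent

III-1 ∈ {Cc Hh, Cc hh}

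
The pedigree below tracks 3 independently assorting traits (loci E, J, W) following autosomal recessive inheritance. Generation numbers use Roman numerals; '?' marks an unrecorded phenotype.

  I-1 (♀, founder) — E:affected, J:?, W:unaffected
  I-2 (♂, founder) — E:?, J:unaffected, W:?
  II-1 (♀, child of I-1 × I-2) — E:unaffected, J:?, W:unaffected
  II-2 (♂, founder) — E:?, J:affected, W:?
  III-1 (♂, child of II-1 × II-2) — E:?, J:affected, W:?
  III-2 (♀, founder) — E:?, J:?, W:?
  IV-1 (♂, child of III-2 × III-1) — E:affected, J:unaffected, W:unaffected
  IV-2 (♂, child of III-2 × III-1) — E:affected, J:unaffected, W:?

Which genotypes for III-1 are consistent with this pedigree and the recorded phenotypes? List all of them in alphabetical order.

E/I-1 aff ·: ee
E/I-2 ? ·: EE|Ee
E/II-1 un I-1×I-2: Ee
E/II-2 ? ·: EE|Ee|ee
E/III-1 ? II-1×II-2: Ee|ee
E/III-2 ? ·: Ee|ee
E/IV-1 aff III-2×III-1: ee
E/IV-2 aff III-2×III-1: ee
⇒ E over [I-1,I-2,II-1,II-2,III-1,III-2,IV-1,IV-2]: 20 consistent
J/I-1 ? ·: JJ|Jj|jj
J/I-2 un ·: JJ|Jj
J/II-1 ? I-1×I-2: Jj|jj
J/II-2 aff ·: jj
J/III-1 aff II-1×II-2: jj
J/III-2 ? ·: JJ|Jj
J/IV-1 un III-2×III-1: Jj
J/IV-2 un III-2×III-1: Jj
⇒ J over [I-1,I-2,II-1,II-2,III-1,III-2,IV-1,IV-2]: 14 consistent
W/I-1 un ·: WW|Ww
W/I-2 ? ·: WW|Ww|ww
W/II-1 un I-1×I-2: WW|Ww
W/II-2 ? ·: WW|Ww|ww
W/III-1 ? II-1×II-2: WW|Ww|ww
W/III-2 ? ·: WW|Ww|ww
W/IV-1 un III-2×III-1: WW|Ww
W/IV-2 ? III-2×III-1: WW|Ww|ww
⇒ W over [I-1,I-2,II-1,II-2,III-1,III-2,IV-1,IV-2]: 414 consistent

III-1 ∈ {Ee jj WW, Ee jj Ww, Ee jj ww, ee jj WW, ee jj Ww, ee jj ww}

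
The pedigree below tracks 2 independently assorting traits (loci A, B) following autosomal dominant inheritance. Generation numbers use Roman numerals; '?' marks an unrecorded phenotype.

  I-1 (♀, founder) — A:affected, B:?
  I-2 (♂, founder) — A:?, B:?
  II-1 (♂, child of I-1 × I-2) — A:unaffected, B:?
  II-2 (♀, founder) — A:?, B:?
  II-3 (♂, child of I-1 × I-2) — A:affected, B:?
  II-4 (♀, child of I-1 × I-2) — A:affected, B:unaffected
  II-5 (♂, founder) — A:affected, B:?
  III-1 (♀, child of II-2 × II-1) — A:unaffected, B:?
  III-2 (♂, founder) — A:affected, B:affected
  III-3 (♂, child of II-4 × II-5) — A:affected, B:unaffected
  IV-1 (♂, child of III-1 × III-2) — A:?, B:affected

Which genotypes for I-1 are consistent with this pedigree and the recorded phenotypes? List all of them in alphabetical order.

A/I-1 aff ·: Aa
A/I-2 ? ·: aa|Aa
A/II-1 un I-1×I-2: aa
A/II-2 ? ·: aa|Aa
A/II-3 aff I-1×I-2: Aa|AA
A/II-4 aff I-1×I-2: Aa|AA
A/II-5 aff ·: Aa|AA
A/III-1 un II-2×II-1: aa
A/III-2 aff ·: Aa|AA
A/III-3 aff II-4×II-5: Aa|AA
A/IV-1 ? III-1×III-2: aa|Aa
⇒ A over [I-1,I-2,II-1,II-2,II-3,II-4,II-5,III-1,III-2,III-3,IV-1]: 108 consistent
B/I-1 ? ·: bb|Bb
B/I-2 ? ·: bb|Bb
B/II-1 ? I-1×I-2: bb|Bb|BB
B/II-2 ? ·: bb|Bb|BB
B/II-3 ? I-1×I-2: bb|Bb|BB
B/II-4 un I-1×I-2: bb
B/II-5 ? ·: bb|Bb
B/III-1 ? II-2×II-1: bb|Bb|BB
B/III-2 aff ·: Bb|BB
B/III-3 un II-4×II-5: bb
B/IV-1 aff III-1×III-2: Bb|BB
⇒ B over [I-1,I-2,II-1,II-2,II-3,II-4,II-5,III-1,III-2,III-3,IV-1]: 584 consistent

I-1 ∈ {Aa Bb, Aa bb}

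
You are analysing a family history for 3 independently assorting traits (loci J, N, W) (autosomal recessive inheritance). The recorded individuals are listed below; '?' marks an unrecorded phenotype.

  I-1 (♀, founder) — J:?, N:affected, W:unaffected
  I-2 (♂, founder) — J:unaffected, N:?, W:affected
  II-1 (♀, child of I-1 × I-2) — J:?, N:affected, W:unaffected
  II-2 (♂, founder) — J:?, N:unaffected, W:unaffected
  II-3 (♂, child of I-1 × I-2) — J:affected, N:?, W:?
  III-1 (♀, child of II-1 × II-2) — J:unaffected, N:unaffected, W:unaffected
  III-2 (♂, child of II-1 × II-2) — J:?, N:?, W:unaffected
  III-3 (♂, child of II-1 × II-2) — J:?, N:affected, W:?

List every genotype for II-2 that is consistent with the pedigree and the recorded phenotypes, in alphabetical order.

II-2 ∈ {JJ Nn WW, JJ Nn Ww, Jj Nn WW, Jj Nn Ww, jj Nn WW, jj Nn Ww}

J/I-1 ? ·: Jj|jj
J/I-2 un ·: Jj
J/II-1 ? I-1×I-2: JJ|Jj|jj
J/II-2 ? ·: JJ|Jj|jj
J/II-3 aff I-1×I-2: jj
J/III-1 un II-1×II-2: JJ|Jj
J/III-2 ? II-1×II-2: JJ|Jj|jj
J/III-3 ? II-1×II-2: JJ|Jj|jj
⇒ J over [I-1,I-2,II-1,II-2,II-3,III-1,III-2,III-3]: 80 consistent
N/I-1 aff ·: nn
N/I-2 ? ·: Nn|nn
N/II-1 aff I-1×I-2: nn
N/II-2 un ·: Nn
N/II-3 ? I-1×I-2: Nn|nn
N/III-1 un II-1×II-2: Nn
N/III-2 ? II-1×II-2: Nn|nn
N/III-3 aff II-1×II-2: nn
⇒ N over [I-1,I-2,II-1,II-2,II-3,III-1,III-2,III-3]: 6 consistent
W/I-1 un ·: WW|Ww
W/I-2 aff ·: ww
W/II-1 un I-1×I-2: Ww
W/II-2 un ·: WW|Ww
W/II-3 ? I-1×I-2: Ww|ww
W/III-1 un II-1×II-2: WW|Ww
W/III-2 un II-1×II-2: WW|Ww
W/III-3 ? II-1×II-2: WW|Ww|ww
⇒ W over [I-1,I-2,II-1,II-2,II-3,III-1,III-2,III-3]: 60 consistent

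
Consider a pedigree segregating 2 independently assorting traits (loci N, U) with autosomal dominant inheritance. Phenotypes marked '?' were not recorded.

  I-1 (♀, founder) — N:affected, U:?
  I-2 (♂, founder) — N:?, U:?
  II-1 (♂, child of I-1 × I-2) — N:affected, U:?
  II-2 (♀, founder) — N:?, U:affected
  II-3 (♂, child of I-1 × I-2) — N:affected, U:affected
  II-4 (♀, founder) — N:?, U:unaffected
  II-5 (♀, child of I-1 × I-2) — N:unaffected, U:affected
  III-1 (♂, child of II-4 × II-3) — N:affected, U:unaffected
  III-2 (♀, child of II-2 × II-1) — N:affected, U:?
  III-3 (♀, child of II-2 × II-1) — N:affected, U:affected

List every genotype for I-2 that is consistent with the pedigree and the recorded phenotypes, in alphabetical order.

I-2 ∈ {Nn UU, Nn Uu, Nn uu, nn UU, nn Uu, nn uu}

N/I-1 aff ·: Nn
N/I-2 ? ·: nn|Nn
N/II-1 aff I-1×I-2: Nn|NN
N/II-2 ? ·: nn|Nn|NN
N/II-3 aff I-1×I-2: Nn|NN
N/II-4 ? ·: nn|Nn|NN
N/II-5 un I-1×I-2: nn
N/III-1 aff II-4×II-3: Nn|NN
N/III-2 aff II-2×II-1: Nn|NN
N/III-3 aff II-2×II-1: Nn|NN
⇒ N over [I-1,I-2,II-1,II-2,II-3,II-4,II-5,III-1,III-2,III-3]: 180 consistent
U/I-1 ? ·: uu|Uu|UU
U/I-2 ? ·: uu|Uu|UU
U/II-1 ? I-1×I-2: uu|Uu|UU
U/II-2 aff ·: Uu|UU
U/II-3 aff I-1×I-2: Uu
U/II-4 un ·: uu
U/II-5 aff I-1×I-2: Uu|UU
U/III-1 un II-4×II-3: uu
U/III-2 ? II-2×II-1: uu|Uu|UU
U/III-3 aff II-2×II-1: Uu|UU
⇒ U over [I-1,I-2,II-1,II-2,II-3,II-4,II-5,III-1,III-2,III-3]: 142 consistent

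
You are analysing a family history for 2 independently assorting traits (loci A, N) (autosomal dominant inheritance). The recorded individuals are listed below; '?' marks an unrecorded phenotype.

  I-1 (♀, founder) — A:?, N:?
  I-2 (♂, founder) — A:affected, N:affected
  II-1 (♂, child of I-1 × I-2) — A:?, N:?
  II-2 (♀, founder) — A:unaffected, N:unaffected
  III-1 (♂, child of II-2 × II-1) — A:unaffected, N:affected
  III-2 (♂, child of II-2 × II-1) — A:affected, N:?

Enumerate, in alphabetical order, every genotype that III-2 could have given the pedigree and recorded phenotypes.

III-2 ∈ {Aa Nn, Aa nn}

A/I-1 ? ·: aa|Aa|AA
A/I-2 aff ·: Aa|AA
A/II-1 ? I-1×I-2: Aa
A/II-2 un ·: aa
A/III-1 un II-2×II-1: aa
A/III-2 aff II-2×II-1: Aa
⇒ A over [I-1,I-2,II-1,II-2,III-1,III-2]: 5 consistent
N/I-1 ? ·: nn|Nn|NN
N/I-2 aff ·: Nn|NN
N/II-1 ? I-1×I-2: Nn|NN
N/II-2 un ·: nn
N/III-1 aff II-2×II-1: Nn
N/III-2 ? II-2×II-1: nn|Nn
⇒ N over [I-1,I-2,II-1,II-2,III-1,III-2]: 14 consistent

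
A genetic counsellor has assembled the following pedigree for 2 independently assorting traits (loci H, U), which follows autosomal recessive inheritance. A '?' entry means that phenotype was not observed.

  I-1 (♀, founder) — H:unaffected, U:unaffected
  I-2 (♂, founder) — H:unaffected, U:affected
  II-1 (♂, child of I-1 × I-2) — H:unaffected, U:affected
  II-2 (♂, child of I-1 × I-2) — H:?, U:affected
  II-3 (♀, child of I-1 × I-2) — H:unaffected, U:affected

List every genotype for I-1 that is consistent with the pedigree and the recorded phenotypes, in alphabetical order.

H/I-1 un ·: HH|Hh
H/I-2 un ·: HH|Hh
H/II-1 un I-1×I-2: HH|Hh
H/II-2 ? I-1×I-2: HH|Hh|hh
H/II-3 un I-1×I-2: HH|Hh
⇒ H over [I-1,I-2,II-1,II-2,II-3]: 29 consistent
U/I-1 un ·: Uu
U/I-2 aff ·: uu
U/II-1 aff I-1×I-2: uu
U/II-2 aff I-1×I-2: uu
U/II-3 aff I-1×I-2: uu
⇒ U over [I-1,I-2,II-1,II-2,II-3]: 1 consistent

I-1 ∈ {HH Uu, Hh Uu}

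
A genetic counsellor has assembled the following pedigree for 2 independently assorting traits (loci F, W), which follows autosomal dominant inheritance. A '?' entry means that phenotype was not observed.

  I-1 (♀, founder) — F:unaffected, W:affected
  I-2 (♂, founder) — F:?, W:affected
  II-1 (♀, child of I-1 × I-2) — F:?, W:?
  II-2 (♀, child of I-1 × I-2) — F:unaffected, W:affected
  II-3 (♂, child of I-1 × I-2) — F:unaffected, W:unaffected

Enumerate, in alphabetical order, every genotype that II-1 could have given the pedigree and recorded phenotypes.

II-1 ∈ {Ff WW, Ff Ww, Ff ww, ff WW, ff Ww, ff ww}

F/I-1 un ·: ff
F/I-2 ? ·: ff|Ff
F/II-1 ? I-1×I-2: ff|Ff
F/II-2 un I-1×I-2: ff
F/II-3 un I-1×I-2: ff
⇒ F over [I-1,I-2,II-1,II-2,II-3]: 3 consistent
W/I-1 aff ·: Ww
W/I-2 aff ·: Ww
W/II-1 ? I-1×I-2: ww|Ww|WW
W/II-2 aff I-1×I-2: Ww|WW
W/II-3 un I-1×I-2: ww
⇒ W over [I-1,I-2,II-1,II-2,II-3]: 6 consistent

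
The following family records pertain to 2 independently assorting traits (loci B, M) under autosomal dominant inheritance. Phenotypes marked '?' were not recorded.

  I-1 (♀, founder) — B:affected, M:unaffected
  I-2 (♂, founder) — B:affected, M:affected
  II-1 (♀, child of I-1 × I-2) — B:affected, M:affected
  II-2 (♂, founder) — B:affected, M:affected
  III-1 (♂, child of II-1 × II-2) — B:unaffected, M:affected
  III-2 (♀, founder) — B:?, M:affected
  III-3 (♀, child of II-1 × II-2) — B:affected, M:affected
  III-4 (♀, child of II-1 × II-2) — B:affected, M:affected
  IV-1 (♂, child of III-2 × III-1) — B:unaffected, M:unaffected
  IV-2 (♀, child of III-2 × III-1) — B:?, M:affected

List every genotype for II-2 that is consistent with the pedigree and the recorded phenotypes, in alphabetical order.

B/I-1 aff ·: Bb|BB
B/I-2 aff ·: Bb|BB
B/II-1 aff I-1×I-2: Bb
B/II-2 aff ·: Bb
B/III-1 un II-1×II-2: bb
B/III-2 ? ·: bb|Bb
B/III-3 aff II-1×II-2: Bb|BB
B/III-4 aff II-1×II-2: Bb|BB
B/IV-1 un III-2×III-1: bb
B/IV-2 ? III-2×III-1: bb|Bb
⇒ B over [I-1,I-2,II-1,II-2,III-1,III-2,III-3,III-4,IV-1,IV-2]: 36 consistent
M/I-1 un ·: mm
M/I-2 aff ·: Mm|MM
M/II-1 aff I-1×I-2: Mm
M/II-2 aff ·: Mm|MM
M/III-1 aff II-1×II-2: Mm
M/III-2 aff ·: Mm
M/III-3 aff II-1×II-2: Mm|MM
M/III-4 aff II-1×II-2: Mm|MM
M/IV-1 un III-2×III-1: mm
M/IV-2 aff III-2×III-1: Mm|MM
⇒ M over [I-1,I-2,II-1,II-2,III-1,III-2,III-3,III-4,IV-1,IV-2]: 32 consistent

II-2 ∈ {Bb MM, Bb Mm}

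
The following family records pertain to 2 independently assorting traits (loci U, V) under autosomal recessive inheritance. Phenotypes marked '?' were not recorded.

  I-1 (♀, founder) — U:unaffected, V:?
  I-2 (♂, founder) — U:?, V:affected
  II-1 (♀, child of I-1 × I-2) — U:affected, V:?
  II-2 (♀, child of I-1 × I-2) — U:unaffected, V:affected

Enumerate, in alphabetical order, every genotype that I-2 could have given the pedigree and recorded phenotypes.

I-2 ∈ {Uu vv, uu vv}

U/I-1 un ·: Uu
U/I-2 ? ·: Uu|uu
U/II-1 aff I-1×I-2: uu
U/II-2 un I-1×I-2: UU|Uu
⇒ U over [I-1,I-2,II-1,II-2]: 3 consistent
V/I-1 ? ·: Vv|vv
V/I-2 aff ·: vv
V/II-1 ? I-1×I-2: Vv|vv
V/II-2 aff I-1×I-2: vv
⇒ V over [I-1,I-2,II-1,II-2]: 3 consistent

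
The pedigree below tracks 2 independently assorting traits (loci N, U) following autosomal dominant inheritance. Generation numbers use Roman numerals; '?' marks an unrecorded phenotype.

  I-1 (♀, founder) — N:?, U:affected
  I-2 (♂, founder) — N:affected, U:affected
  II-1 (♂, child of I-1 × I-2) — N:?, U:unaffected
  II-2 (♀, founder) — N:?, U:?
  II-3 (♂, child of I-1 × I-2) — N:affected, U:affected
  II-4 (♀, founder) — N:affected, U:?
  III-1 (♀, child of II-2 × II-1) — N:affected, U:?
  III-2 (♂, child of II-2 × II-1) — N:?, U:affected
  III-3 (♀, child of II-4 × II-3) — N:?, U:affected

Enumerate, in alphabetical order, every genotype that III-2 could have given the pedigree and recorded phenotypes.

N/I-1 ? ·: nn|Nn|NN
N/I-2 aff ·: Nn|NN
N/II-1 ? I-1×I-2: nn|Nn|NN
N/II-2 ? ·: nn|Nn|NN
N/II-3 aff I-1×I-2: Nn|NN
N/II-4 aff ·: Nn|NN
N/III-1 aff II-2×II-1: Nn|NN
N/III-2 ? II-2×II-1: nn|Nn|NN
N/III-3 ? II-4×II-3: nn|Nn|NN
⇒ N over [I-1,I-2,II-1,II-2,II-3,II-4,III-1,III-2,III-3]: 609 consistent
U/I-1 aff ·: Uu
U/I-2 aff ·: Uu
U/II-1 un I-1×I-2: uu
U/II-2 ? ·: Uu|UU
U/II-3 aff I-1×I-2: Uu|UU
U/II-4 ? ·: uu|Uu|UU
U/III-1 ? II-2×II-1: uu|Uu
U/III-2 aff II-2×II-1: Uu
U/III-3 aff II-4×II-3: Uu|UU
⇒ U over [I-1,I-2,II-1,II-2,II-3,II-4,III-1,III-2,III-3]: 27 consistent

III-2 ∈ {NN Uu, Nn Uu, nn Uu}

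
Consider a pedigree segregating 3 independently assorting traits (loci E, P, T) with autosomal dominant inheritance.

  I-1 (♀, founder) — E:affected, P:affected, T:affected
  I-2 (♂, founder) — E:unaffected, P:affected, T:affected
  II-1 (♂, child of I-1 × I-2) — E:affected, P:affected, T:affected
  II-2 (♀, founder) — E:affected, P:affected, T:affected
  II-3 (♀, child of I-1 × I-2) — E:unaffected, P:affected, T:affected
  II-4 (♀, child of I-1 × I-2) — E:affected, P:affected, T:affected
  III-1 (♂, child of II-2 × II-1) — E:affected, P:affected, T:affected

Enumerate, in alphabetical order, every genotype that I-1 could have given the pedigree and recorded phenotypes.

I-1 ∈ {Ee PP TT, Ee PP Tt, Ee Pp TT, Ee Pp Tt}

E/I-1 aff ·: Ee
E/I-2 un ·: ee
E/II-1 aff I-1×I-2: Ee
E/II-2 aff ·: Ee|EE
E/II-3 un I-1×I-2: ee
E/II-4 aff I-1×I-2: Ee
E/III-1 aff II-2×II-1: Ee|EE
⇒ E over [I-1,I-2,II-1,II-2,II-3,II-4,III-1]: 4 consistent
P/I-1 aff ·: Pp|PP
P/I-2 aff ·: Pp|PP
P/II-1 aff I-1×I-2: Pp|PP
P/II-2 aff ·: Pp|PP
P/II-3 aff I-1×I-2: Pp|PP
P/II-4 aff I-1×I-2: Pp|PP
P/III-1 aff II-2×II-1: Pp|PP
⇒ P over [I-1,I-2,II-1,II-2,II-3,II-4,III-1]: 87 consistent
T/I-1 aff ·: Tt|TT
T/I-2 aff ·: Tt|TT
T/II-1 aff I-1×I-2: Tt|TT
T/II-2 aff ·: Tt|TT
T/II-3 aff I-1×I-2: Tt|TT
T/II-4 aff I-1×I-2: Tt|TT
T/III-1 aff II-2×II-1: Tt|TT
⇒ T over [I-1,I-2,II-1,II-2,II-3,II-4,III-1]: 87 consistent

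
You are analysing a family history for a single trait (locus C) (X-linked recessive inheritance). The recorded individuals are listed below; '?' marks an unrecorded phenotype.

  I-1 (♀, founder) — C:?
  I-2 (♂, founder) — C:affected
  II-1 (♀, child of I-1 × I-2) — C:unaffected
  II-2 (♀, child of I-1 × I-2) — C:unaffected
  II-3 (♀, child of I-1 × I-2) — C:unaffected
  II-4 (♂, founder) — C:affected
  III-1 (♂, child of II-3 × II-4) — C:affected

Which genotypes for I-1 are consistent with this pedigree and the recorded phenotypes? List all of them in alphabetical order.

C/I-1 ? ·: X^CX^C|X^CX^c
C/I-2 aff ·: X^cY
C/II-1 un I-1×I-2: X^CX^c
C/II-2 un I-1×I-2: X^CX^c
C/II-3 un I-1×I-2: X^CX^c
C/II-4 aff ·: X^cY
C/III-1 aff II-3×II-4: X^cY
⇒ C over [I-1,I-2,II-1,II-2,II-3,II-4,III-1]: 2 consistent

I-1 ∈ {X^CX^C, X^CX^c}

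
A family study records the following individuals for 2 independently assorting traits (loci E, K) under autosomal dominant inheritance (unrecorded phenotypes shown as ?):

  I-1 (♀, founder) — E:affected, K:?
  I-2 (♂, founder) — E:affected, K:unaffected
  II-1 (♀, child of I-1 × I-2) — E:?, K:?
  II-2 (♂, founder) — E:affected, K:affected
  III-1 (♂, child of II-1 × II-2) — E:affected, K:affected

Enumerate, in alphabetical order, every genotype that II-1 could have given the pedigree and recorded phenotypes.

II-1 ∈ {EE Kk, EE kk, Ee Kk, Ee kk, ee Kk, ee kk}

E/I-1 aff ·: Ee|EE
E/I-2 aff ·: Ee|EE
E/II-1 ? I-1×I-2: ee|Ee|EE
E/II-2 aff ·: Ee|EE
E/III-1 aff II-1×II-2: Ee|EE
⇒ E over [I-1,I-2,II-1,II-2,III-1]: 26 consistent
K/I-1 ? ·: kk|Kk|KK
K/I-2 un ·: kk
K/II-1 ? I-1×I-2: kk|Kk
K/II-2 aff ·: Kk|KK
K/III-1 aff II-1×II-2: Kk|KK
⇒ K over [I-1,I-2,II-1,II-2,III-1]: 12 consistent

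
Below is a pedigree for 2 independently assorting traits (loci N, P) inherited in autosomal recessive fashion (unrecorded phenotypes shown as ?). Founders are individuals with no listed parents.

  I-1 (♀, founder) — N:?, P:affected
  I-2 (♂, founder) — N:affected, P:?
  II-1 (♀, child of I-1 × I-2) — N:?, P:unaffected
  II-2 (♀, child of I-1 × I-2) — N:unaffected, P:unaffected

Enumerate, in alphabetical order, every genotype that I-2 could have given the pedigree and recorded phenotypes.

I-2 ∈ {nn PP, nn Pp}

N/I-1 ? ·: NN|Nn
N/I-2 aff ·: nn
N/II-1 ? I-1×I-2: Nn|nn
N/II-2 un I-1×I-2: Nn
⇒ N over [I-1,I-2,II-1,II-2]: 3 consistent
P/I-1 aff ·: pp
P/I-2 ? ·: PP|Pp
P/II-1 un I-1×I-2: Pp
P/II-2 un I-1×I-2: Pp
⇒ P over [I-1,I-2,II-1,II-2]: 2 consistent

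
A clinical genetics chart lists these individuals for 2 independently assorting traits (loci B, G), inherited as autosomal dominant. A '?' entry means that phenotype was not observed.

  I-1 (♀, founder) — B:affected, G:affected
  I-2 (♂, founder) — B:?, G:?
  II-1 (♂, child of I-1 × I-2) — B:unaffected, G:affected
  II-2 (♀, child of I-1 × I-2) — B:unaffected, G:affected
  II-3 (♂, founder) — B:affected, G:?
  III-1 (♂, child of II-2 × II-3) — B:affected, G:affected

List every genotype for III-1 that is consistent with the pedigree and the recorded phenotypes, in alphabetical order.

B/I-1 aff ·: Bb
B/I-2 ? ·: bb|Bb
B/II-1 un I-1×I-2: bb
B/II-2 un I-1×I-2: bb
B/II-3 aff ·: Bb|BB
B/III-1 aff II-2×II-3: Bb
⇒ B over [I-1,I-2,II-1,II-2,II-3,III-1]: 4 consistent
G/I-1 aff ·: Gg|GG
G/I-2 ? ·: gg|Gg|GG
G/II-1 aff I-1×I-2: Gg|GG
G/II-2 aff I-1×I-2: Gg|GG
G/II-3 ? ·: gg|Gg|GG
G/III-1 aff II-2×II-3: Gg|GG
⇒ G over [I-1,I-2,II-1,II-2,II-3,III-1]: 68 consistent

III-1 ∈ {Bb GG, Bb Gg}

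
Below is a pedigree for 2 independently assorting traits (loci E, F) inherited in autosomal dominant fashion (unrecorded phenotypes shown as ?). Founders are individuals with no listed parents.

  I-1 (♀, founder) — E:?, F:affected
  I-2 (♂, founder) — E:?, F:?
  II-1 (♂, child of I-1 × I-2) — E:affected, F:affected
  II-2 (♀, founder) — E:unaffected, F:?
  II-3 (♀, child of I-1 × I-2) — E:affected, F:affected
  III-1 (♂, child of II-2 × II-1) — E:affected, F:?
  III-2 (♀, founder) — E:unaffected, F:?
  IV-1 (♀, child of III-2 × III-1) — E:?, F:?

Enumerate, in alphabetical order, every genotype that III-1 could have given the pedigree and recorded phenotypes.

E/I-1 ? ·: ee|Ee|EE
E/I-2 ? ·: ee|Ee|EE
E/II-1 aff I-1×I-2: Ee|EE
E/II-2 un ·: ee
E/II-3 aff I-1×I-2: Ee|EE
E/III-1 aff II-2×II-1: Ee
E/III-2 un ·: ee
E/IV-1 ? III-2×III-1: ee|Ee
⇒ E over [I-1,I-2,II-1,II-2,II-3,III-1,III-2,IV-1]: 34 consistent
F/I-1 aff ·: Ff|FF
F/I-2 ? ·: ff|Ff|FF
F/II-1 aff I-1×I-2: Ff|FF
F/II-2 ? ·: ff|Ff|FF
F/II-3 aff I-1×I-2: Ff|FF
F/III-1 ? II-2×II-1: ff|Ff|FF
F/III-2 ? ·: ff|Ff|FF
F/IV-1 ? III-2×III-1: ff|Ff|FF
⇒ F over [I-1,I-2,II-1,II-2,II-3,III-1,III-2,IV-1]: 450 consistent

III-1 ∈ {Ee FF, Ee Ff, Ee ff}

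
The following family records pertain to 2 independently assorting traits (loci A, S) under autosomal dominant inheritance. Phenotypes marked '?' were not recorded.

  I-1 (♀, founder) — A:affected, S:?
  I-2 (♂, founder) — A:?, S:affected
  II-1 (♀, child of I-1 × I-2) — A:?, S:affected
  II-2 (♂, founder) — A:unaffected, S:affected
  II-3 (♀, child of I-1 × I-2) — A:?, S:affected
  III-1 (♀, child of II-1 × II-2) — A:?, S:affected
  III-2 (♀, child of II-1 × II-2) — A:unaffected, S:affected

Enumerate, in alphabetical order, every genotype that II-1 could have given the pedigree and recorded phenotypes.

II-1 ∈ {Aa SS, Aa Ss, aa SS, aa Ss}

A/I-1 aff ·: Aa|AA
A/I-2 ? ·: aa|Aa|AA
A/II-1 ? I-1×I-2: aa|Aa
A/II-2 un ·: aa
A/II-3 ? I-1×I-2: aa|Aa|AA
A/III-1 ? II-1×II-2: aa|Aa
A/III-2 un II-1×II-2: aa
⇒ A over [I-1,I-2,II-1,II-2,II-3,III-1,III-2]: 25 consistent
S/I-1 ? ·: ss|Ss|SS
S/I-2 aff ·: Ss|SS
S/II-1 aff I-1×I-2: Ss|SS
S/II-2 aff ·: Ss|SS
S/II-3 aff I-1×I-2: Ss|SS
S/III-1 aff II-1×II-2: Ss|SS
S/III-2 aff II-1×II-2: Ss|SS
⇒ S over [I-1,I-2,II-1,II-2,II-3,III-1,III-2]: 99 consistent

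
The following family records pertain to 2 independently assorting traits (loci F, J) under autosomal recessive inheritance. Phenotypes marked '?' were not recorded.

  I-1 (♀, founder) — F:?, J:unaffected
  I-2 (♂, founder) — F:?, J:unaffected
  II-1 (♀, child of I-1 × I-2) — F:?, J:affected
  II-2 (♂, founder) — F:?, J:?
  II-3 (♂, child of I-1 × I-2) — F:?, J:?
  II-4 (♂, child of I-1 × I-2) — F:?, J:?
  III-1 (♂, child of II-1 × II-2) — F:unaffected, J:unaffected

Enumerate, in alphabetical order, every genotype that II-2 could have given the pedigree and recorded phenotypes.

II-2 ∈ {FF JJ, FF Jj, Ff JJ, Ff Jj, ff JJ, ff Jj}

F/I-1 ? ·: FF|Ff|ff
F/I-2 ? ·: FF|Ff|ff
F/II-1 ? I-1×I-2: FF|Ff|ff
F/II-2 ? ·: FF|Ff|ff
F/II-3 ? I-1×I-2: FF|Ff|ff
F/II-4 ? I-1×I-2: FF|Ff|ff
F/III-1 un II-1×II-2: FF|Ff
⇒ F over [I-1,I-2,II-1,II-2,II-3,II-4,III-1]: 243 consistent
J/I-1 un ·: Jj
J/I-2 un ·: Jj
J/II-1 aff I-1×I-2: jj
J/II-2 ? ·: JJ|Jj
J/II-3 ? I-1×I-2: JJ|Jj|jj
J/II-4 ? I-1×I-2: JJ|Jj|jj
J/III-1 un II-1×II-2: Jj
⇒ J over [I-1,I-2,II-1,II-2,II-3,II-4,III-1]: 18 consistent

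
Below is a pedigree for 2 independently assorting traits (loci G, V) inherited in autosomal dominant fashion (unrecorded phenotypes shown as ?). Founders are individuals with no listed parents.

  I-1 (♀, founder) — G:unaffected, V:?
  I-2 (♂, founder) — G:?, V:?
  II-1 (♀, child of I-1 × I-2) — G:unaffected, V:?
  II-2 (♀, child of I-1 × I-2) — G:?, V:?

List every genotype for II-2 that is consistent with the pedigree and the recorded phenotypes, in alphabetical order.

G/I-1 un ·: gg
G/I-2 ? ·: gg|Gg
G/II-1 un I-1×I-2: gg
G/II-2 ? I-1×I-2: gg|Gg
⇒ G over [I-1,I-2,II-1,II-2]: 3 consistent
V/I-1 ? ·: vv|Vv|VV
V/I-2 ? ·: vv|Vv|VV
V/II-1 ? I-1×I-2: vv|Vv|VV
V/II-2 ? I-1×I-2: vv|Vv|VV
⇒ V over [I-1,I-2,II-1,II-2]: 29 consistent

II-2 ∈ {Gg VV, Gg Vv, Gg vv, gg VV, gg Vv, gg vv}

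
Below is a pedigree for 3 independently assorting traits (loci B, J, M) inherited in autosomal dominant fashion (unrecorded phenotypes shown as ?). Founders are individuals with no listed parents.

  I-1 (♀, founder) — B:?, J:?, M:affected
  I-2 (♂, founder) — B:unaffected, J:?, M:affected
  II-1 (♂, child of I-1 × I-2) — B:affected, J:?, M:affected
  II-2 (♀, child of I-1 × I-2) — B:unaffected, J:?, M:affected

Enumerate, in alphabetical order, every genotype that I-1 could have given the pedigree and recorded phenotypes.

B/I-1 ? ·: Bb
B/I-2 un ·: bb
B/II-1 aff I-1×I-2: Bb
B/II-2 un I-1×I-2: bb
⇒ B over [I-1,I-2,II-1,II-2]: 1 consistent
J/I-1 ? ·: jj|Jj|JJ
J/I-2 ? ·: jj|Jj|JJ
J/II-1 ? I-1×I-2: jj|Jj|JJ
J/II-2 ? I-1×I-2: jj|Jj|JJ
⇒ J over [I-1,I-2,II-1,II-2]: 29 consistent
M/I-1 aff ·: Mm|MM
M/I-2 aff ·: Mm|MM
M/II-1 aff I-1×I-2: Mm|MM
M/II-2 aff I-1×I-2: Mm|MM
⇒ M over [I-1,I-2,II-1,II-2]: 13 consistent

I-1 ∈ {Bb JJ MM, Bb JJ Mm, Bb Jj MM, Bb Jj Mm, Bb jj MM, Bb jj Mm}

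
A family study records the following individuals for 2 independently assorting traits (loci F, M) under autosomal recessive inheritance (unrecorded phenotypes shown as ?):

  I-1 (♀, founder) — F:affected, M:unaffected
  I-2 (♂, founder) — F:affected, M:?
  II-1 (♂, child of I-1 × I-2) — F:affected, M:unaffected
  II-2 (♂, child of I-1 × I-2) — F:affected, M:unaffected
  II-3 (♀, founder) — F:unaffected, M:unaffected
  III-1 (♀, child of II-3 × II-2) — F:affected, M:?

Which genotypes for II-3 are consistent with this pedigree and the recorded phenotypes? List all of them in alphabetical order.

F/I-1 aff ·: ff
F/I-2 aff ·: ff
F/II-1 aff I-1×I-2: ff
F/II-2 aff I-1×I-2: ff
F/II-3 un ·: Ff
F/III-1 aff II-3×II-2: ff
⇒ F over [I-1,I-2,II-1,II-2,II-3,III-1]: 1 consistent
M/I-1 un ·: MM|Mm
M/I-2 ? ·: MM|Mm|mm
M/II-1 un I-1×I-2: MM|Mm
M/II-2 un I-1×I-2: MM|Mm
M/II-3 un ·: MM|Mm
M/III-1 ? II-3×II-2: MM|Mm|mm
⇒ M over [I-1,I-2,II-1,II-2,II-3,III-1]: 61 consistent

II-3 ∈ {Ff MM, Ff Mm}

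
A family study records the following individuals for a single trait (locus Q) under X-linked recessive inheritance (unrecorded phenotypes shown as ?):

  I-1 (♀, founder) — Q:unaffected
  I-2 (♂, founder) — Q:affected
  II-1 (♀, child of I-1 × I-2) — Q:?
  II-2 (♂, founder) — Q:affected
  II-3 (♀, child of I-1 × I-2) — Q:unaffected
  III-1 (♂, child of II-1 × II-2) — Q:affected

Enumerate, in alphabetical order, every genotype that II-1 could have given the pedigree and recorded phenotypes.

Q/I-1 un ·: X^QX^Q|X^QX^q
Q/I-2 aff ·: X^qY
Q/II-1 ? I-1×I-2: X^QX^q|X^qX^q
Q/II-2 aff ·: X^qY
Q/II-3 un I-1×I-2: X^QX^q
Q/III-1 aff II-1×II-2: X^qY
⇒ Q over [I-1,I-2,II-1,II-2,II-3,III-1]: 3 consistent

II-1 ∈ {X^QX^q, X^qX^q}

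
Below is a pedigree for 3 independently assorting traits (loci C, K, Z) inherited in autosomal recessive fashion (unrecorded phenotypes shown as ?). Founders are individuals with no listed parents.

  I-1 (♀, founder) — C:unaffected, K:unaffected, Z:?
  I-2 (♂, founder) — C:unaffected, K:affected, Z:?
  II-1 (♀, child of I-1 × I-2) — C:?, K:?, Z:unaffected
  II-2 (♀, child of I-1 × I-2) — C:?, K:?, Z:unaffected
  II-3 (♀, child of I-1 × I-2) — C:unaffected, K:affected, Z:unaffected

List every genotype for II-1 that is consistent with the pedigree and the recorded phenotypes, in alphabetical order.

II-1 ∈ {CC Kk ZZ, CC Kk Zz, CC kk ZZ, CC kk Zz, Cc Kk ZZ, Cc Kk Zz, Cc kk ZZ, Cc kk Zz, cc Kk ZZ, cc Kk Zz, cc kk ZZ, cc kk Zz}

C/I-1 un ·: CC|Cc
C/I-2 un ·: CC|Cc
C/II-1 ? I-1×I-2: CC|Cc|cc
C/II-2 ? I-1×I-2: CC|Cc|cc
C/II-3 un I-1×I-2: CC|Cc
⇒ C over [I-1,I-2,II-1,II-2,II-3]: 35 consistent
K/I-1 un ·: Kk
K/I-2 aff ·: kk
K/II-1 ? I-1×I-2: Kk|kk
K/II-2 ? I-1×I-2: Kk|kk
K/II-3 aff I-1×I-2: kk
⇒ K over [I-1,I-2,II-1,II-2,II-3]: 4 consistent
Z/I-1 ? ·: ZZ|Zz|zz
Z/I-2 ? ·: ZZ|Zz|zz
Z/II-1 un I-1×I-2: ZZ|Zz
Z/II-2 un I-1×I-2: ZZ|Zz
Z/II-3 un I-1×I-2: ZZ|Zz
⇒ Z over [I-1,I-2,II-1,II-2,II-3]: 29 consistent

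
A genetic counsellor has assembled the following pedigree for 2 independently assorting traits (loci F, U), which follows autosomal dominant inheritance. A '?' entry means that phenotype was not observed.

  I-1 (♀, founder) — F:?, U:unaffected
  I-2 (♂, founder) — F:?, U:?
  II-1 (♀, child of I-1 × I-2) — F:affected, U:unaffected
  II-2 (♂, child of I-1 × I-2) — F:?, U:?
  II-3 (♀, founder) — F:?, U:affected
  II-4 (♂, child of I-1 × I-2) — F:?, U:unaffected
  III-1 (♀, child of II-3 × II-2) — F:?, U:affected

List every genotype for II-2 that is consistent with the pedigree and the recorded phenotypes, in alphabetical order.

F/I-1 ? ·: ff|Ff|FF
F/I-2 ? ·: ff|Ff|FF
F/II-1 aff I-1×I-2: Ff|FF
F/II-2 ? I-1×I-2: ff|Ff|FF
F/II-3 ? ·: ff|Ff|FF
F/II-4 ? I-1×I-2: ff|Ff|FF
F/III-1 ? II-3×II-2: ff|Ff|FF
⇒ F over [I-1,I-2,II-1,II-2,II-3,II-4,III-1]: 240 consistent
U/I-1 un ·: uu
U/I-2 ? ·: uu|Uu
U/II-1 un I-1×I-2: uu
U/II-2 ? I-1×I-2: uu|Uu
U/II-3 aff ·: Uu|UU
U/II-4 un I-1×I-2: uu
U/III-1 aff II-3×II-2: Uu|UU
⇒ U over [I-1,I-2,II-1,II-2,II-3,II-4,III-1]: 8 consistent

II-2 ∈ {FF Uu, FF uu, Ff Uu, Ff uu, ff Uu, ff uu}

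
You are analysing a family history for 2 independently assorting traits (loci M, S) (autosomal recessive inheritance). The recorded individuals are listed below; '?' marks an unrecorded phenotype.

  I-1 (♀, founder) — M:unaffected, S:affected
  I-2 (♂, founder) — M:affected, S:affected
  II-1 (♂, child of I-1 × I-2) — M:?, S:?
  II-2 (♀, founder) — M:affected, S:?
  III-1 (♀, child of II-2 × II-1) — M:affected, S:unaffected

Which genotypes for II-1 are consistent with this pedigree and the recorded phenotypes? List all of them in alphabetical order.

M/I-1 un ·: MM|Mm
M/I-2 aff ·: mm
M/II-1 ? I-1×I-2: Mm|mm
M/II-2 aff ·: mm
M/III-1 aff II-2×II-1: mm
⇒ M over [I-1,I-2,II-1,II-2,III-1]: 3 consistent
S/I-1 aff ·: ss
S/I-2 aff ·: ss
S/II-1 ? I-1×I-2: ss
S/II-2 ? ·: SS|Ss
S/III-1 un II-2×II-1: Ss
⇒ S over [I-1,I-2,II-1,II-2,III-1]: 2 consistent

II-1 ∈ {Mm ss, mm ss}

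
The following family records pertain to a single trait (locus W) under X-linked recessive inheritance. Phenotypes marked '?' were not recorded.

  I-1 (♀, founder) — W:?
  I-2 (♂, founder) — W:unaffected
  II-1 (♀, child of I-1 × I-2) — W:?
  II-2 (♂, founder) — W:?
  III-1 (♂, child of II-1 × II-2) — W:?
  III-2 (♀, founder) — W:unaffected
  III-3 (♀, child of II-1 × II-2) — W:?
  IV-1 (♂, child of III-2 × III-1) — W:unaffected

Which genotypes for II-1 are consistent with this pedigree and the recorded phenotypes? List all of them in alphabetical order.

II-1 ∈ {X^WX^W, X^WX^w}

W/I-1 ? ·: X^WX^W|X^WX^w|X^wX^w
W/I-2 un ·: X^WY
W/II-1 ? I-1×I-2: X^WX^W|X^WX^w
W/II-2 ? ·: X^WY|X^wY
W/III-1 ? II-1×II-2: X^WY|X^wY
W/III-2 un ·: X^WX^W|X^WX^w
W/III-3 ? II-1×II-2: X^WX^W|X^WX^w|X^wX^w
W/IV-1 un III-2×III-1: X^WY
⇒ W over [I-1,I-2,II-1,II-2,III-1,III-2,III-3,IV-1]: 40 consistent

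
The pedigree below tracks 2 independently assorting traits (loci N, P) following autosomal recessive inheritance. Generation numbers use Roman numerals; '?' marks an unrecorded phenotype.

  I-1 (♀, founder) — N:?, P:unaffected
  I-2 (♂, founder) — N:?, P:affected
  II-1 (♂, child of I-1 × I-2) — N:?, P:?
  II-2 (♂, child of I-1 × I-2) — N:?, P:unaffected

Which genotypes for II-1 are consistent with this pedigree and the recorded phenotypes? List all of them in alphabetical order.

N/I-1 ? ·: NN|Nn|nn
N/I-2 ? ·: NN|Nn|nn
N/II-1 ? I-1×I-2: NN|Nn|nn
N/II-2 ? I-1×I-2: NN|Nn|nn
⇒ N over [I-1,I-2,II-1,II-2]: 29 consistent
P/I-1 un ·: PP|Pp
P/I-2 aff ·: pp
P/II-1 ? I-1×I-2: Pp|pp
P/II-2 un I-1×I-2: Pp
⇒ P over [I-1,I-2,II-1,II-2]: 3 consistent

II-1 ∈ {NN Pp, NN pp, Nn Pp, Nn pp, nn Pp, nn pp}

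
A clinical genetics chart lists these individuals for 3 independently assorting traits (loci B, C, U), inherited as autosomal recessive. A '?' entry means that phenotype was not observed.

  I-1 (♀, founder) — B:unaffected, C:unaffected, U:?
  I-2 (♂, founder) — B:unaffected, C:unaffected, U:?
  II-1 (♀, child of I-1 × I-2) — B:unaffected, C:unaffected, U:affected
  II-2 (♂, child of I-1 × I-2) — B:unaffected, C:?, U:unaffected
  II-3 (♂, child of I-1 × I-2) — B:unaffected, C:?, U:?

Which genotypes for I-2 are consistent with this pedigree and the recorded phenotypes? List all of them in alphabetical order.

B/I-1 un ·: BB|Bb
B/I-2 un ·: BB|Bb
B/II-1 un I-1×I-2: BB|Bb
B/II-2 un I-1×I-2: BB|Bb
B/II-3 un I-1×I-2: BB|Bb
⇒ B over [I-1,I-2,II-1,II-2,II-3]: 25 consistent
C/I-1 un ·: CC|Cc
C/I-2 un ·: CC|Cc
C/II-1 un I-1×I-2: CC|Cc
C/II-2 ? I-1×I-2: CC|Cc|cc
C/II-3 ? I-1×I-2: CC|Cc|cc
⇒ C over [I-1,I-2,II-1,II-2,II-3]: 35 consistent
U/I-1 ? ·: Uu|uu
U/I-2 ? ·: Uu|uu
U/II-1 aff I-1×I-2: uu
U/II-2 un I-1×I-2: UU|Uu
U/II-3 ? I-1×I-2: UU|Uu|uu
⇒ U over [I-1,I-2,II-1,II-2,II-3]: 10 consistent

I-2 ∈ {BB CC Uu, BB CC uu, BB Cc Uu, BB Cc uu, Bb CC Uu, Bb CC uu, Bb Cc Uu, Bb Cc uu}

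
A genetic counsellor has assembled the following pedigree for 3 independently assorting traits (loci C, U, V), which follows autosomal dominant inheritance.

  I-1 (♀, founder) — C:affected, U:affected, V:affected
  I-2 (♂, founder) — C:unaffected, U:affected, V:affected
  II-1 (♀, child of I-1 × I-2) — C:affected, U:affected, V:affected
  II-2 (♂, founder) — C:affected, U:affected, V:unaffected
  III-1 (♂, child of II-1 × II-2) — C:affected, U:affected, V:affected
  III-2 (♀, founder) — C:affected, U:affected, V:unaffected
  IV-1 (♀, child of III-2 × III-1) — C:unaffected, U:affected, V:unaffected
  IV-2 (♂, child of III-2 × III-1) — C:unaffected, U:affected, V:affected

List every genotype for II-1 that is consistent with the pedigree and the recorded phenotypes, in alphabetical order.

C/I-1 aff ·: Cc|CC
C/I-2 un ·: cc
C/II-1 aff I-1×I-2: Cc
C/II-2 aff ·: Cc|CC
C/III-1 aff II-1×II-2: Cc
C/III-2 aff ·: Cc
C/IV-1 un III-2×III-1: cc
C/IV-2 un III-2×III-1: cc
⇒ C over [I-1,I-2,II-1,II-2,III-1,III-2,IV-1,IV-2]: 4 consistent
U/I-1 aff ·: Uu|UU
U/I-2 aff ·: Uu|UU
U/II-1 aff I-1×I-2: Uu|UU
U/II-2 aff ·: Uu|UU
U/III-1 aff II-1×II-2: Uu|UU
U/III-2 aff ·: Uu|UU
U/IV-1 aff III-2×III-1: Uu|UU
U/IV-2 aff III-2×III-1: Uu|UU
⇒ U over [I-1,I-2,II-1,II-2,III-1,III-2,IV-1,IV-2]: 150 consistent
V/I-1 aff ·: Vv|VV
V/I-2 aff ·: Vv|VV
V/II-1 aff I-1×I-2: Vv|VV
V/II-2 un ·: vv
V/III-1 aff II-1×II-2: Vv
V/III-2 un ·: vv
V/IV-1 un III-2×III-1: vv
V/IV-2 aff III-2×III-1: Vv
⇒ V over [I-1,I-2,II-1,II-2,III-1,III-2,IV-1,IV-2]: 7 consistent

II-1 ∈ {Cc UU VV, Cc UU Vv, Cc Uu VV, Cc Uu Vv}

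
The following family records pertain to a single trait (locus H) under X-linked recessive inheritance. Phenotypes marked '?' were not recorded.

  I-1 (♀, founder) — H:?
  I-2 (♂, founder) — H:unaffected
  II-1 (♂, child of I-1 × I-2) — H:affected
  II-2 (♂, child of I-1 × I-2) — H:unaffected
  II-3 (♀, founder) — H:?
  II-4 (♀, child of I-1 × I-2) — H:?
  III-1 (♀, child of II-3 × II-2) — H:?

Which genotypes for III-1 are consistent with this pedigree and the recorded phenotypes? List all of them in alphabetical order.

H/I-1 ? ·: X^HX^h
H/I-2 un ·: X^HY
H/II-1 aff I-1×I-2: X^hY
H/II-2 un I-1×I-2: X^HY
H/II-3 ? ·: X^HX^H|X^HX^h|X^hX^h
H/II-4 ? I-1×I-2: X^HX^H|X^HX^h
H/III-1 ? II-3×II-2: X^HX^H|X^HX^h
⇒ H over [I-1,I-2,II-1,II-2,II-3,II-4,III-1]: 8 consistent

III-1 ∈ {X^HX^H, X^HX^h}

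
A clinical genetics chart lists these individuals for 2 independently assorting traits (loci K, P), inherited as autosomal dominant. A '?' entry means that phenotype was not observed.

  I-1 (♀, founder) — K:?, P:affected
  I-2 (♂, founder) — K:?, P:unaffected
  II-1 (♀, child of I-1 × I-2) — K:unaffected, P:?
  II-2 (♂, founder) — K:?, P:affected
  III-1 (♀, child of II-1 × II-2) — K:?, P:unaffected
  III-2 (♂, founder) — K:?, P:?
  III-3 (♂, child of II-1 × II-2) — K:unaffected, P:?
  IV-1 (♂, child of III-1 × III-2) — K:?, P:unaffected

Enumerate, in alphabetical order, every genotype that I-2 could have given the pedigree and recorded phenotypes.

I-2 ∈ {Kk pp, kk pp}

K/I-1 ? ·: kk|Kk
K/I-2 ? ·: kk|Kk
K/II-1 un I-1×I-2: kk
K/II-2 ? ·: kk|Kk
K/III-1 ? II-1×II-2: kk|Kk
K/III-2 ? ·: kk|Kk|KK
K/III-3 un II-1×II-2: kk
K/IV-1 ? III-1×III-2: kk|Kk|KK
⇒ K over [I-1,I-2,II-1,II-2,III-1,III-2,III-3,IV-1]: 60 consistent
P/I-1 aff ·: Pp|PP
P/I-2 un ·: pp
P/II-1 ? I-1×I-2: pp|Pp
P/II-2 aff ·: Pp
P/III-1 un II-1×II-2: pp
P/III-2 ? ·: pp|Pp
P/III-3 ? II-1×II-2: pp|Pp|PP
P/IV-1 un III-1×III-2: pp
⇒ P over [I-1,I-2,II-1,II-2,III-1,III-2,III-3,IV-1]: 16 consistent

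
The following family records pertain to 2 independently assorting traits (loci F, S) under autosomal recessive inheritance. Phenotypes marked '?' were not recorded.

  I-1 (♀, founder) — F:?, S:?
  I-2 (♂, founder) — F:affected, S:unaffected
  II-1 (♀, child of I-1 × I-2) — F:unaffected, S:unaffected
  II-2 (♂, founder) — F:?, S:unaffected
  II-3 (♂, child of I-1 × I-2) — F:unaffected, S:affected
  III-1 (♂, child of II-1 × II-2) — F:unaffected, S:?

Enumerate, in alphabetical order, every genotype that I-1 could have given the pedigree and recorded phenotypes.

F/I-1 ? ·: FF|Ff
F/I-2 aff ·: ff
F/II-1 un I-1×I-2: Ff
F/II-2 ? ·: FF|Ff|ff
F/II-3 un I-1×I-2: Ff
F/III-1 un II-1×II-2: FF|Ff
⇒ F over [I-1,I-2,II-1,II-2,II-3,III-1]: 10 consistent
S/I-1 ? ·: Ss|ss
S/I-2 un ·: Ss
S/II-1 un I-1×I-2: SS|Ss
S/II-2 un ·: SS|Ss
S/II-3 aff I-1×I-2: ss
S/III-1 ? II-1×II-2: SS|Ss|ss
⇒ S over [I-1,I-2,II-1,II-2,II-3,III-1]: 13 consistent

I-1 ∈ {FF Ss, FF ss, Ff Ss, Ff ss}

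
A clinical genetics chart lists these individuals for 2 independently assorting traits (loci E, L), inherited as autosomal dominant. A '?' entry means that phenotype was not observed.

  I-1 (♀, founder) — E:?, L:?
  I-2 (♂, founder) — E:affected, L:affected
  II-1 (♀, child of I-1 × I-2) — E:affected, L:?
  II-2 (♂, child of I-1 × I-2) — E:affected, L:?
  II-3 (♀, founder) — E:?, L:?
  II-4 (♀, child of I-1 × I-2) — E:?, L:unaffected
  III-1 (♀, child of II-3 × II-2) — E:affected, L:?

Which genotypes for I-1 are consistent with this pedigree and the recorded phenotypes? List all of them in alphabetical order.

I-1 ∈ {EE Ll, EE ll, Ee Ll, Ee ll, ee Ll, ee ll}

E/I-1 ? ·: ee|Ee|EE
E/I-2 aff ·: Ee|EE
E/II-1 aff I-1×I-2: Ee|EE
E/II-2 aff I-1×I-2: Ee|EE
E/II-3 ? ·: ee|Ee|EE
E/II-4 ? I-1×I-2: ee|Ee|EE
E/III-1 aff II-3×II-2: Ee|EE
⇒ E over [I-1,I-2,II-1,II-2,II-3,II-4,III-1]: 145 consistent
L/I-1 ? ·: ll|Ll
L/I-2 aff ·: Ll
L/II-1 ? I-1×I-2: ll|Ll|LL
L/II-2 ? I-1×I-2: ll|Ll|LL
L/II-3 ? ·: ll|Ll|LL
L/II-4 un I-1×I-2: ll
L/III-1 ? II-3×II-2: ll|Ll|LL
⇒ L over [I-1,I-2,II-1,II-2,II-3,II-4,III-1]: 67 consistent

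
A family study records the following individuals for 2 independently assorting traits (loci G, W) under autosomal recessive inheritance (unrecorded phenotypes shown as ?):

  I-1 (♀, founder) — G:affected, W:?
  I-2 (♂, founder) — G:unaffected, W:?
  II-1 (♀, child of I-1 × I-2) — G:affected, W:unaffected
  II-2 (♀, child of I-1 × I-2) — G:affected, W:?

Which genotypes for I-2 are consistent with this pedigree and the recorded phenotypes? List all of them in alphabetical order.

G/I-1 aff ·: gg
G/I-2 un ·: Gg
G/II-1 aff I-1×I-2: gg
G/II-2 aff I-1×I-2: gg
⇒ G over [I-1,I-2,II-1,II-2]: 1 consistent
W/I-1 ? ·: WW|Ww|ww
W/I-2 ? ·: WW|Ww|ww
W/II-1 un I-1×I-2: WW|Ww
W/II-2 ? I-1×I-2: WW|Ww|ww
⇒ W over [I-1,I-2,II-1,II-2]: 21 consistent

I-2 ∈ {Gg WW, Gg Ww, Gg ww}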